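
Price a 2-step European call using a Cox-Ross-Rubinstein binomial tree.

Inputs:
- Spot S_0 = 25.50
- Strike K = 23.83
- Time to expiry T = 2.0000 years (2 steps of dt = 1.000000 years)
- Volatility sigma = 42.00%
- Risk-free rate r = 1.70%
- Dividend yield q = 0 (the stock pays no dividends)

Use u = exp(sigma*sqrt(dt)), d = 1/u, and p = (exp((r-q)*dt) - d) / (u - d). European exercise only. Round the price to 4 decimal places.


Answer: Price = V(0,0) = 6.6883

Derivation:
dt = T/N = 1.000000
u = exp(sigma*sqrt(dt)) = 1.521962; d = 1/u = 0.657047
p = (exp((r-q)*dt) - d) / (u - d) = 0.416340
Discount per step: exp(-r*dt) = 0.983144
Stock lattice S(k, i) with i counting down-moves:
  k=0: S(0,0) = 25.5000
  k=1: S(1,0) = 38.8100; S(1,1) = 16.7547
  k=2: S(2,0) = 59.0674; S(2,1) = 25.5000; S(2,2) = 11.0086
Terminal payoffs V(N, i) = max(S_T - K, 0):
  V(2,0) = 35.237358; V(2,1) = 1.670000; V(2,2) = 0.000000
Backward induction: V(k, i) = exp(-r*dt) * [p * V(k+1, i) + (1-p) * V(k+1, i+1)].
  V(1,0) = exp(-r*dt) * [p*35.237358 + (1-p)*1.670000] = 15.381706
  V(1,1) = exp(-r*dt) * [p*1.670000 + (1-p)*0.000000] = 0.683568
  V(0,0) = exp(-r*dt) * [p*15.381706 + (1-p)*0.683568] = 6.688315


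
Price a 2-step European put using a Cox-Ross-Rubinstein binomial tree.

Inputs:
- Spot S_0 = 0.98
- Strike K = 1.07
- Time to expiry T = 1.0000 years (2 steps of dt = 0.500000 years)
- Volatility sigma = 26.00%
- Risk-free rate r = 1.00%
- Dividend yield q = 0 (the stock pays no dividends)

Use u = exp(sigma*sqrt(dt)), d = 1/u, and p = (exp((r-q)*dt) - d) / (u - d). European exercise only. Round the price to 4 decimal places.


Answer: Price = V(0,0) = 0.1542

Derivation:
dt = T/N = 0.500000
u = exp(sigma*sqrt(dt)) = 1.201833; d = 1/u = 0.832062
p = (exp((r-q)*dt) - d) / (u - d) = 0.467723
Discount per step: exp(-r*dt) = 0.995012
Stock lattice S(k, i) with i counting down-moves:
  k=0: S(0,0) = 0.9800
  k=1: S(1,0) = 1.1778; S(1,1) = 0.8154
  k=2: S(2,0) = 1.4155; S(2,1) = 0.9800; S(2,2) = 0.6785
Terminal payoffs V(N, i) = max(K - S_T, 0):
  V(2,0) = 0.000000; V(2,1) = 0.090000; V(2,2) = 0.391519
Backward induction: V(k, i) = exp(-r*dt) * [p * V(k+1, i) + (1-p) * V(k+1, i+1)].
  V(1,0) = exp(-r*dt) * [p*0.000000 + (1-p)*0.090000] = 0.047666
  V(1,1) = exp(-r*dt) * [p*0.090000 + (1-p)*0.391519] = 0.249242
  V(0,0) = exp(-r*dt) * [p*0.047666 + (1-p)*0.249242] = 0.154188


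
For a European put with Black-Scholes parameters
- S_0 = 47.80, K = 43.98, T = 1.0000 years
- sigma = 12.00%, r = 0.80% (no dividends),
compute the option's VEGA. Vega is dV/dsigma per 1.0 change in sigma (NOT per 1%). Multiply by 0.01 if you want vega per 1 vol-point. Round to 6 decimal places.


Answer: Vega = 13.616297

Derivation:
d1 = 0.8207554531; d2 = 0.7007554531
phi(d1) = 0.2848597600; exp(-qT) = 1.0000000000; exp(-rT) = 0.9920319148
Vega = S * exp(-qT) * phi(d1) * sqrt(T) = 47.8000 * 1.0000000000 * 0.2848597600 * 1.0000000000 = 13.616297


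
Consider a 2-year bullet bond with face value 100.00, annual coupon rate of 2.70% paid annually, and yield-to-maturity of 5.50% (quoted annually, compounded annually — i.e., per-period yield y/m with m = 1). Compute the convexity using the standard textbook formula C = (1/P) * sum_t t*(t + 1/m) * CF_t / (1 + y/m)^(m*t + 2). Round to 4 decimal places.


Answer: Convexity = 5.2937

Derivation:
Coupon per period c = face * coupon_rate / m = 2.700000
Periods per year m = 1; per-period yield y/m = 0.055000
Number of cashflows N = 2
Cashflows (t years, CF_t, discount factor 1/(1+y/m)^(m*t), PV):
  t = 1.0000: CF_t = 2.700000, DF = 0.947867, PV = 2.559242
  t = 2.0000: CF_t = 102.700000, DF = 0.898452, PV = 92.271063
Price P = sum_t PV_t = 94.830305
Convexity numerator sum_t t*(t + 1/m) * CF_t / (1+y/m)^(m*t + 2):
  t = 1.0000: term = 4.598714
  t = 2.0000: term = 497.406957
Convexity = (1/P) * sum = 502.005671 / 94.830305 = 5.293726


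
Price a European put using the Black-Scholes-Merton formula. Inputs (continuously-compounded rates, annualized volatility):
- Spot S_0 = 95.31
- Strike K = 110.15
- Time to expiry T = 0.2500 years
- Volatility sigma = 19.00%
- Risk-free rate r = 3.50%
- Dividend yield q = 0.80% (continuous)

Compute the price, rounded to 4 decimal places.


Answer: Price = 14.3867

Derivation:
d1 = (ln(S/K) + (r - q + 0.5*sigma^2) * T) / (sigma * sqrt(T)) = -1.40469301
d2 = d1 - sigma * sqrt(T) = -1.49969301
exp(-rT) = 0.99128817; exp(-qT) = 0.99800200
P = K * exp(-rT) * N(-d2) - S_0 * exp(-qT) * N(-d1)
N(-d1) = 0.91994371; N(-d2) = 0.93315303
P = 110.1500 * 0.99128817 * 0.93315303 - 95.3100 * 0.99800200 * 0.91994371 = 14.3867


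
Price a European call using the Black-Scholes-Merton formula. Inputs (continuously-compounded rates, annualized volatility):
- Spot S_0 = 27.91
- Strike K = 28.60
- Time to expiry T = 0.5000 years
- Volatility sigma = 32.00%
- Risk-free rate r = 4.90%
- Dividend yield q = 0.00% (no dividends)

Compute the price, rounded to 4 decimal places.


Answer: Price = 2.5151

Derivation:
d1 = (ln(S/K) + (r - q + 0.5*sigma^2) * T) / (sigma * sqrt(T)) = 0.11348326
d2 = d1 - sigma * sqrt(T) = -0.11279091
exp(-rT) = 0.97579769; exp(-qT) = 1.00000000
C = S_0 * exp(-qT) * N(d1) - K * exp(-rT) * N(d2)
N(d1) = 0.54517628; N(d2) = 0.45509816
C = 27.9100 * 1.00000000 * 0.54517628 - 28.6000 * 0.97579769 * 0.45509816 = 2.5151


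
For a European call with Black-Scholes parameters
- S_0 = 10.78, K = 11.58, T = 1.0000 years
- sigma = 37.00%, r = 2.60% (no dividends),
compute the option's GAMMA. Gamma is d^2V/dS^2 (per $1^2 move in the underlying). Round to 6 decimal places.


Answer: Gamma = 0.099830

Derivation:
d1 = 0.0617921442; d2 = -0.3082078558
phi(d1) = 0.3981813725; exp(-qT) = 1.0000000000; exp(-rT) = 0.9743350896
Gamma = exp(-qT) * phi(d1) / (S * sigma * sqrt(T)) = 1.0000000000 * 0.3981813725 / (10.7800 * 0.3700 * 1.0000000000) = 0.099830


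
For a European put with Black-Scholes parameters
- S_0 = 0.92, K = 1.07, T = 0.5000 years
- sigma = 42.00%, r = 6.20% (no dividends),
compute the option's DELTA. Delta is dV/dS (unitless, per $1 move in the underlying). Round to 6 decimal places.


Answer: Delta = -0.600910

Derivation:
d1 = -0.2557041475; d2 = -0.5526889956
phi(d1) = 0.3861108252; exp(-qT) = 1.0000000000; exp(-rT) = 0.9694755731
N(-d1) = 0.6009103538
Delta = -exp(-qT) * N(-d1) = -1.0000000000 * 0.6009103538 = -0.600910


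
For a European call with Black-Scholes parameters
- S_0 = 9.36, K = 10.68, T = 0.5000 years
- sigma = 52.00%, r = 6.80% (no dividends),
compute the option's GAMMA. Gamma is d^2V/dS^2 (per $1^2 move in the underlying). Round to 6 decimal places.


Answer: Gamma = 0.115523

Derivation:
d1 = -0.0824800436; d2 = -0.4501755698
phi(d1) = 0.3975875920; exp(-qT) = 1.0000000000; exp(-rT) = 0.9665715046
Gamma = exp(-qT) * phi(d1) / (S * sigma * sqrt(T)) = 1.0000000000 * 0.3975875920 / (9.3600 * 0.5200 * 0.7071067812) = 0.115523


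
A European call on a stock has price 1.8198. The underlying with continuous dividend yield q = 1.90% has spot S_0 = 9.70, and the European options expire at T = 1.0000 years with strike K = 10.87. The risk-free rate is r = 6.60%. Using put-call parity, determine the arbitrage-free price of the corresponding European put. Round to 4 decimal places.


Answer: Put price = 2.4781

Derivation:
Put-call parity: C - P = S_0 * exp(-qT) - K * exp(-rT).
S_0 * exp(-qT) = 9.7000 * 0.98117936 = 9.51743981
K * exp(-rT) = 10.8700 * 0.93613086 = 10.17574249
P = C - S*exp(-qT) + K*exp(-rT)
P = 1.8198 - 9.51743981 + 10.17574249 = 2.4781


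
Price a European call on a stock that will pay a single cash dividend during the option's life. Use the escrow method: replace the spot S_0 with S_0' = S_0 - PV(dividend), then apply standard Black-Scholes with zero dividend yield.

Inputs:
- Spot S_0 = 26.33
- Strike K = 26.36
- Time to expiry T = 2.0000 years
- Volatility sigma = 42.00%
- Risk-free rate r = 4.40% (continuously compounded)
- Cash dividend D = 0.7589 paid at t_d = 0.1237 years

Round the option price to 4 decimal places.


Answer: Price = 6.5492

Derivation:
PV(D) = D * exp(-r * t_d) = 0.7589 * 0.99457199 = 0.75478068
S_0' = S_0 - PV(D) = 26.3300 - 0.75478068 = 25.57521932
d1 = (ln(S_0'/K) + (r + sigma^2/2)*T) / (sigma*sqrt(T)) = 0.39425610
d2 = d1 - sigma*sqrt(T) = -0.19971359
exp(-rT) = 0.91576088
N(d1) = 0.65330402; N(d2) = 0.42085229
C = S_0' * N(d1) - K * exp(-rT) * N(d2) = 25.57521932 * 0.65330402 - 26.3600 * 0.91576088 * 0.42085229 = 6.5492


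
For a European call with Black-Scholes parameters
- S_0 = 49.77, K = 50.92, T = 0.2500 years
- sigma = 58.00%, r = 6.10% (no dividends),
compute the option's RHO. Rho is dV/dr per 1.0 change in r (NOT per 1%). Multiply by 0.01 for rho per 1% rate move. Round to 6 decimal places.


d1 = 0.1188159282; d2 = -0.1711840718
phi(d1) = 0.3961362166; exp(-qT) = 1.0000000000; exp(-rT) = 0.9848656924
N(d2) = 0.4320395157
Rho = K*T*exp(-rT)*N(d2) = 50.9200 * 0.2500 * 0.9848656924 * 0.4320395157 = 5.416626

Answer: Rho = 5.416626


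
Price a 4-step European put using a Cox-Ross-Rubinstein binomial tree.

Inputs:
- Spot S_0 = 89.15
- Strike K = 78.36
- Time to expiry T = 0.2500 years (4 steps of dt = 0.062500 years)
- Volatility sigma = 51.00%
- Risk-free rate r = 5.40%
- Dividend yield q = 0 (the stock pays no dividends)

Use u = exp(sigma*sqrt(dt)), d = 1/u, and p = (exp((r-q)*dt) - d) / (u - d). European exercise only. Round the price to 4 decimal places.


Answer: Price = V(0,0) = 4.2298

Derivation:
dt = T/N = 0.062500
u = exp(sigma*sqrt(dt)) = 1.135985; d = 1/u = 0.880293
p = (exp((r-q)*dt) - d) / (u - d) = 0.481390
Discount per step: exp(-r*dt) = 0.996631
Stock lattice S(k, i) with i counting down-moves:
  k=0: S(0,0) = 89.1500
  k=1: S(1,0) = 101.2731; S(1,1) = 78.4782
  k=2: S(2,0) = 115.0447; S(2,1) = 89.1500; S(2,2) = 69.0838
  k=3: S(3,0) = 130.6890; S(3,1) = 101.2731; S(3,2) = 78.4782; S(3,3) = 60.8140
  k=4: S(4,0) = 148.4607; S(4,1) = 115.0447; S(4,2) = 89.1500; S(4,3) = 69.0838; S(4,4) = 53.5342
Terminal payoffs V(N, i) = max(K - S_T, 0):
  V(4,0) = 0.000000; V(4,1) = 0.000000; V(4,2) = 0.000000; V(4,3) = 9.276194; V(4,4) = 24.825819
Backward induction: V(k, i) = exp(-r*dt) * [p * V(k+1, i) + (1-p) * V(k+1, i+1)].
  V(3,0) = exp(-r*dt) * [p*0.000000 + (1-p)*0.000000] = 0.000000
  V(3,1) = exp(-r*dt) * [p*0.000000 + (1-p)*0.000000] = 0.000000
  V(3,2) = exp(-r*dt) * [p*0.000000 + (1-p)*9.276194] = 4.794519
  V(3,3) = exp(-r*dt) * [p*9.276194 + (1-p)*24.825819] = 17.281961
  V(2,0) = exp(-r*dt) * [p*0.000000 + (1-p)*0.000000] = 0.000000
  V(2,1) = exp(-r*dt) * [p*0.000000 + (1-p)*4.794519] = 2.478108
  V(2,2) = exp(-r*dt) * [p*4.794519 + (1-p)*17.281961] = 11.232658
  V(1,0) = exp(-r*dt) * [p*0.000000 + (1-p)*2.478108] = 1.280842
  V(1,1) = exp(-r*dt) * [p*2.478108 + (1-p)*11.232658] = 6.994659
  V(0,0) = exp(-r*dt) * [p*1.280842 + (1-p)*6.994659] = 4.229786


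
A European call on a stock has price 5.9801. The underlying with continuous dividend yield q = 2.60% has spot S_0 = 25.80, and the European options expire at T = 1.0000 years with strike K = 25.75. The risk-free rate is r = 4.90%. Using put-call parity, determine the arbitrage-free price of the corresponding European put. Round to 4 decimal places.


Put-call parity: C - P = S_0 * exp(-qT) - K * exp(-rT).
S_0 * exp(-qT) = 25.8000 * 0.97433509 = 25.13784531
K * exp(-rT) = 25.7500 * 0.95218113 = 24.51866409
P = C - S*exp(-qT) + K*exp(-rT)
P = 5.9801 - 25.13784531 + 24.51866409 = 5.3609

Answer: Put price = 5.3609


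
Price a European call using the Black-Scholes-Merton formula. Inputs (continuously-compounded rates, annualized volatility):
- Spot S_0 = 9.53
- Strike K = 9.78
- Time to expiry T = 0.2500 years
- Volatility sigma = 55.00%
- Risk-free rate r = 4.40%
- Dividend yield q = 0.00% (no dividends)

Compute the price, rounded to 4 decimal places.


d1 = (ln(S/K) + (r - q + 0.5*sigma^2) * T) / (sigma * sqrt(T)) = 0.08333721
d2 = d1 - sigma * sqrt(T) = -0.19166279
exp(-rT) = 0.98906028; exp(-qT) = 1.00000000
C = S_0 * exp(-qT) * N(d1) - K * exp(-rT) * N(d2)
N(d1) = 0.53320829; N(d2) = 0.42400318
C = 9.5300 * 1.00000000 * 0.53320829 - 9.7800 * 0.98906028 * 0.42400318 = 0.9801

Answer: Price = 0.9801


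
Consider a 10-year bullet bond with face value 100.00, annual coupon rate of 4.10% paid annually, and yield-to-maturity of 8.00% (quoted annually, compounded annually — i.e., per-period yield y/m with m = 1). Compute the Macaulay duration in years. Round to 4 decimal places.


Answer: Macaulay duration = 8.0889 years

Derivation:
Coupon per period c = face * coupon_rate / m = 4.100000
Periods per year m = 1; per-period yield y/m = 0.080000
Number of cashflows N = 10
Cashflows (t years, CF_t, discount factor 1/(1+y/m)^(m*t), PV):
  t = 1.0000: CF_t = 4.100000, DF = 0.925926, PV = 3.796296
  t = 2.0000: CF_t = 4.100000, DF = 0.857339, PV = 3.515089
  t = 3.0000: CF_t = 4.100000, DF = 0.793832, PV = 3.254712
  t = 4.0000: CF_t = 4.100000, DF = 0.735030, PV = 3.013622
  t = 5.0000: CF_t = 4.100000, DF = 0.680583, PV = 2.790391
  t = 6.0000: CF_t = 4.100000, DF = 0.630170, PV = 2.583695
  t = 7.0000: CF_t = 4.100000, DF = 0.583490, PV = 2.392311
  t = 8.0000: CF_t = 4.100000, DF = 0.540269, PV = 2.215102
  t = 9.0000: CF_t = 4.100000, DF = 0.500249, PV = 2.051021
  t = 10.0000: CF_t = 104.100000, DF = 0.463193, PV = 48.218442
Price P = sum_t PV_t = 73.830683
Macaulay numerator sum_t t * PV_t:
  t * PV_t at t = 1.0000: 3.796296
  t * PV_t at t = 2.0000: 7.030178
  t * PV_t at t = 3.0000: 9.764137
  t * PV_t at t = 4.0000: 12.054490
  t * PV_t at t = 5.0000: 13.951956
  t * PV_t at t = 6.0000: 15.502173
  t * PV_t at t = 7.0000: 16.746174
  t * PV_t at t = 8.0000: 17.720819
  t * PV_t at t = 9.0000: 18.459187
  t * PV_t at t = 10.0000: 482.184421
Macaulay duration D = (sum_t t * PV_t) / P = 597.209831 / 73.830683 = 8.088911


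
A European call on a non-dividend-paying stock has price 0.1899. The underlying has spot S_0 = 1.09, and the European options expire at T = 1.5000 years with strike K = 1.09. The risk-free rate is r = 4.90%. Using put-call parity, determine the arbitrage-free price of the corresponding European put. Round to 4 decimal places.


Put-call parity: C - P = S_0 * exp(-qT) - K * exp(-rT).
S_0 * exp(-qT) = 1.0900 * 1.00000000 = 1.09000000
K * exp(-rT) = 1.0900 * 0.92913615 = 1.01275840
P = C - S*exp(-qT) + K*exp(-rT)
P = 0.1899 - 1.09000000 + 1.01275840 = 0.1127

Answer: Put price = 0.1127


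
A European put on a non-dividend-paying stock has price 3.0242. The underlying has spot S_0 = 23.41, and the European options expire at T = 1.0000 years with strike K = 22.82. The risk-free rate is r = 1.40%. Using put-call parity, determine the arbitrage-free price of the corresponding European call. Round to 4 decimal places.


Put-call parity: C - P = S_0 * exp(-qT) - K * exp(-rT).
S_0 * exp(-qT) = 23.4100 * 1.00000000 = 23.41000000
K * exp(-rT) = 22.8200 * 0.98609754 = 22.50274596
C = P + S*exp(-qT) - K*exp(-rT)
C = 3.0242 + 23.41000000 - 22.50274596 = 3.9315

Answer: Call price = 3.9315


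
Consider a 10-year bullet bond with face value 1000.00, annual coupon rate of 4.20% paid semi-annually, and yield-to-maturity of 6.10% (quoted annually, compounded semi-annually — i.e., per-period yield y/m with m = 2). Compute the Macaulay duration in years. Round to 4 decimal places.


Coupon per period c = face * coupon_rate / m = 21.000000
Periods per year m = 2; per-period yield y/m = 0.030500
Number of cashflows N = 20
Cashflows (t years, CF_t, discount factor 1/(1+y/m)^(m*t), PV):
  t = 0.5000: CF_t = 21.000000, DF = 0.970403, PV = 20.378457
  t = 1.0000: CF_t = 21.000000, DF = 0.941681, PV = 19.775310
  t = 1.5000: CF_t = 21.000000, DF = 0.913810, PV = 19.190015
  t = 2.0000: CF_t = 21.000000, DF = 0.886764, PV = 18.622042
  t = 2.5000: CF_t = 21.000000, DF = 0.860518, PV = 18.070881
  t = 3.0000: CF_t = 21.000000, DF = 0.835049, PV = 17.536032
  t = 3.5000: CF_t = 21.000000, DF = 0.810334, PV = 17.017013
  t = 4.0000: CF_t = 21.000000, DF = 0.786350, PV = 16.513355
  t = 4.5000: CF_t = 21.000000, DF = 0.763076, PV = 16.024605
  t = 5.0000: CF_t = 21.000000, DF = 0.740491, PV = 15.550320
  t = 5.5000: CF_t = 21.000000, DF = 0.718575, PV = 15.090073
  t = 6.0000: CF_t = 21.000000, DF = 0.697307, PV = 14.643448
  t = 6.5000: CF_t = 21.000000, DF = 0.676669, PV = 14.210041
  t = 7.0000: CF_t = 21.000000, DF = 0.656641, PV = 13.789463
  t = 7.5000: CF_t = 21.000000, DF = 0.637206, PV = 13.381332
  t = 8.0000: CF_t = 21.000000, DF = 0.618347, PV = 12.985281
  t = 8.5000: CF_t = 21.000000, DF = 0.600045, PV = 12.600952
  t = 9.0000: CF_t = 21.000000, DF = 0.582286, PV = 12.227998
  t = 9.5000: CF_t = 21.000000, DF = 0.565052, PV = 11.866083
  t = 10.0000: CF_t = 1021.000000, DF = 0.548328, PV = 559.842442
Price P = sum_t PV_t = 859.315143
Macaulay numerator sum_t t * PV_t:
  t * PV_t at t = 0.5000: 10.189229
  t * PV_t at t = 1.0000: 19.775310
  t * PV_t at t = 1.5000: 28.785022
  t * PV_t at t = 2.0000: 37.244085
  t * PV_t at t = 2.5000: 45.177201
  t * PV_t at t = 3.0000: 52.608095
  t * PV_t at t = 3.5000: 59.559544
  t * PV_t at t = 4.0000: 66.053421
  t * PV_t at t = 4.5000: 72.110722
  t * PV_t at t = 5.0000: 77.751601
  t * PV_t at t = 5.5000: 82.995401
  t * PV_t at t = 6.0000: 87.860686
  t * PV_t at t = 6.5000: 92.365270
  t * PV_t at t = 7.0000: 96.526240
  t * PV_t at t = 7.5000: 100.359992
  t * PV_t at t = 8.0000: 103.882249
  t * PV_t at t = 8.5000: 107.108093
  t * PV_t at t = 9.0000: 110.051983
  t * PV_t at t = 9.5000: 112.727785
  t * PV_t at t = 10.0000: 5598.424424
Macaulay duration D = (sum_t t * PV_t) / P = 6961.556352 / 859.315143 = 8.101284

Answer: Macaulay duration = 8.1013 years


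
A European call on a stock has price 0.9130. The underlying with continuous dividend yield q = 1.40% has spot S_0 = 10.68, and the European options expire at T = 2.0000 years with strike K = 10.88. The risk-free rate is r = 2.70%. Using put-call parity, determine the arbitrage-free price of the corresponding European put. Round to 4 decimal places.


Put-call parity: C - P = S_0 * exp(-qT) - K * exp(-rT).
S_0 * exp(-qT) = 10.6800 * 0.97238837 = 10.38510776
K * exp(-rT) = 10.8800 * 0.94743211 = 10.30806132
P = C - S*exp(-qT) + K*exp(-rT)
P = 0.9130 - 10.38510776 + 10.30806132 = 0.8360

Answer: Put price = 0.8360


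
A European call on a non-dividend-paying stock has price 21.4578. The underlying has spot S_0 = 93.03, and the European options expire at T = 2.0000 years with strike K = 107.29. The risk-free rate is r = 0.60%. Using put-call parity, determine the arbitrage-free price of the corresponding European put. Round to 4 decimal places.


Answer: Put price = 34.4380

Derivation:
Put-call parity: C - P = S_0 * exp(-qT) - K * exp(-rT).
S_0 * exp(-qT) = 93.0300 * 1.00000000 = 93.03000000
K * exp(-rT) = 107.2900 * 0.98807171 = 106.01021407
P = C - S*exp(-qT) + K*exp(-rT)
P = 21.4578 - 93.03000000 + 106.01021407 = 34.4380


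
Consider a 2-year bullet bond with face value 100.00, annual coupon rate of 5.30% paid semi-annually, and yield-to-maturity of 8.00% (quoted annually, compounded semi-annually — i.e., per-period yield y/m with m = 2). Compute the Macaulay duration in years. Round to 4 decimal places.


Answer: Macaulay duration = 1.9217 years

Derivation:
Coupon per period c = face * coupon_rate / m = 2.650000
Periods per year m = 2; per-period yield y/m = 0.040000
Number of cashflows N = 4
Cashflows (t years, CF_t, discount factor 1/(1+y/m)^(m*t), PV):
  t = 0.5000: CF_t = 2.650000, DF = 0.961538, PV = 2.548077
  t = 1.0000: CF_t = 2.650000, DF = 0.924556, PV = 2.450074
  t = 1.5000: CF_t = 2.650000, DF = 0.888996, PV = 2.355840
  t = 2.0000: CF_t = 102.650000, DF = 0.854804, PV = 87.745650
Price P = sum_t PV_t = 95.099641
Macaulay numerator sum_t t * PV_t:
  t * PV_t at t = 0.5000: 1.274038
  t * PV_t at t = 1.0000: 2.450074
  t * PV_t at t = 1.5000: 3.533761
  t * PV_t at t = 2.0000: 175.491300
Macaulay duration D = (sum_t t * PV_t) / P = 182.749173 / 95.099641 = 1.921660


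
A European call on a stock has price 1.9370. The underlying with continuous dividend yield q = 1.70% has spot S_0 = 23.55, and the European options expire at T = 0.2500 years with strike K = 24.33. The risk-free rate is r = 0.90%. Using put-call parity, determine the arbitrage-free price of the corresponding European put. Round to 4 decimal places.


Answer: Put price = 2.7622

Derivation:
Put-call parity: C - P = S_0 * exp(-qT) - K * exp(-rT).
S_0 * exp(-qT) = 23.5500 * 0.99575902 = 23.45012488
K * exp(-rT) = 24.3300 * 0.99775253 = 24.27531904
P = C - S*exp(-qT) + K*exp(-rT)
P = 1.9370 - 23.45012488 + 24.27531904 = 2.7622


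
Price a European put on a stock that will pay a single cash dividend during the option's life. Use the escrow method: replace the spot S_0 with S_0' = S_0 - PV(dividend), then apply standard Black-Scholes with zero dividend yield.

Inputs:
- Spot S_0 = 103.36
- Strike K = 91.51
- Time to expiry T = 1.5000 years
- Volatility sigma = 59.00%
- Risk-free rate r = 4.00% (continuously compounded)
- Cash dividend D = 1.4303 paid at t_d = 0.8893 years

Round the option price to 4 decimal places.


PV(D) = D * exp(-r * t_d) = 1.4303 * 0.96505325 = 1.38031566
S_0' = S_0 - PV(D) = 103.3600 - 1.38031566 = 101.97968434
d1 = (ln(S_0'/K) + (r + sigma^2/2)*T) / (sigma*sqrt(T)) = 0.59424395
d2 = d1 - sigma*sqrt(T) = -0.12835553
exp(-rT) = 0.94176453
N(-d1) = 0.27617448; N(-d2) = 0.55106619
P = K * exp(-rT) * N(-d2) - S_0' * N(-d1) = 91.5100 * 0.94176453 * 0.55106619 - 101.97968434 * 0.27617448 = 19.3272

Answer: Price = 19.3272


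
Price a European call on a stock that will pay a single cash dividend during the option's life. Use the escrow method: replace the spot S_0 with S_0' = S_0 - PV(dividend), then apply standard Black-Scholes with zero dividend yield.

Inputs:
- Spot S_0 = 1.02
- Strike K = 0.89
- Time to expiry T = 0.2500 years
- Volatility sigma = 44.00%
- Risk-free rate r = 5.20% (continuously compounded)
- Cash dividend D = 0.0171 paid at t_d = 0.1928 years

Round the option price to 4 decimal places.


PV(D) = D * exp(-r * t_d) = 0.0171 * 0.99002449 = 0.01692942
S_0' = S_0 - PV(D) = 1.0200 - 0.01692942 = 1.00307058
d1 = (ln(S_0'/K) + (r + sigma^2/2)*T) / (sigma*sqrt(T)) = 0.71272588
d2 = d1 - sigma*sqrt(T) = 0.49272588
exp(-rT) = 0.98708414
N(d1) = 0.76199230; N(d2) = 0.68889685
C = S_0' * N(d1) - K * exp(-rT) * N(d2) = 1.00307058 * 0.76199230 - 0.8900 * 0.98708414 * 0.68889685 = 0.1591

Answer: Price = 0.1591


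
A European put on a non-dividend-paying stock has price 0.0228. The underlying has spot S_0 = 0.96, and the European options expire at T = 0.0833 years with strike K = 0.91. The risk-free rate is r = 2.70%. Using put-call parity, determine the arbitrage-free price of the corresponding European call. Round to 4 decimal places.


Put-call parity: C - P = S_0 * exp(-qT) - K * exp(-rT).
S_0 * exp(-qT) = 0.9600 * 1.00000000 = 0.96000000
K * exp(-rT) = 0.9100 * 0.99775343 = 0.90795562
C = P + S*exp(-qT) - K*exp(-rT)
C = 0.0228 + 0.96000000 - 0.90795562 = 0.0748

Answer: Call price = 0.0748


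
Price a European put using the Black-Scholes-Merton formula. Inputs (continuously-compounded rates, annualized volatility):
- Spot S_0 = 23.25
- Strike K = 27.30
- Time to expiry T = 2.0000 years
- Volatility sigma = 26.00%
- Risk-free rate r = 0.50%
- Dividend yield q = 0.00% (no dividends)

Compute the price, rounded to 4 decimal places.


d1 = (ln(S/K) + (r - q + 0.5*sigma^2) * T) / (sigma * sqrt(T)) = -0.22568012
d2 = d1 - sigma * sqrt(T) = -0.59337565
exp(-rT) = 0.99004983; exp(-qT) = 1.00000000
P = K * exp(-rT) * N(-d2) - S_0 * exp(-qT) * N(-d1)
N(-d1) = 0.58927489; N(-d2) = 0.72353511
P = 27.3000 * 0.99004983 * 0.72353511 - 23.2500 * 1.00000000 * 0.58927489 = 5.8553

Answer: Price = 5.8553


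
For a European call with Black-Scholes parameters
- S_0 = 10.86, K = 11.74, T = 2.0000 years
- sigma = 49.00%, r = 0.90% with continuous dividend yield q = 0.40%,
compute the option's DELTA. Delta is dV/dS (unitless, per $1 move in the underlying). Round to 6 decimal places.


Answer: Delta = 0.593351

Derivation:
d1 = 0.2484751584; d2 = -0.4444894871
phi(d1) = 0.3868150971; exp(-qT) = 0.9920319148; exp(-rT) = 0.9821610324
N(d1) = 0.5981166059
Delta = exp(-qT) * N(d1) = 0.9920319148 * 0.5981166059 = 0.593351


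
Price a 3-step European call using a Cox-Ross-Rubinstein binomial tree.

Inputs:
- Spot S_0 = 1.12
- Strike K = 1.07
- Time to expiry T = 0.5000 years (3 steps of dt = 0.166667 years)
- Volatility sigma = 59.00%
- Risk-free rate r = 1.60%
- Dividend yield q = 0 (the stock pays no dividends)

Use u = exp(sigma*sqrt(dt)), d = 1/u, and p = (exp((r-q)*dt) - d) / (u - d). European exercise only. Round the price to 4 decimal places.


Answer: Price = V(0,0) = 0.2248

Derivation:
dt = T/N = 0.166667
u = exp(sigma*sqrt(dt)) = 1.272351; d = 1/u = 0.785947
p = (exp((r-q)*dt) - d) / (u - d) = 0.445563
Discount per step: exp(-r*dt) = 0.997337
Stock lattice S(k, i) with i counting down-moves:
  k=0: S(0,0) = 1.1200
  k=1: S(1,0) = 1.4250; S(1,1) = 0.8803
  k=2: S(2,0) = 1.8131; S(2,1) = 1.1200; S(2,2) = 0.6918
  k=3: S(3,0) = 2.3070; S(3,1) = 1.4250; S(3,2) = 0.8803; S(3,3) = 0.5437
Terminal payoffs V(N, i) = max(S_T - K, 0):
  V(3,0) = 1.236954; V(3,1) = 0.355033; V(3,2) = 0.000000; V(3,3) = 0.000000
Backward induction: V(k, i) = exp(-r*dt) * [p * V(k+1, i) + (1-p) * V(k+1, i+1)].
  V(2,0) = exp(-r*dt) * [p*1.236954 + (1-p)*0.355033] = 0.745992
  V(2,1) = exp(-r*dt) * [p*0.355033 + (1-p)*0.000000] = 0.157768
  V(2,2) = exp(-r*dt) * [p*0.000000 + (1-p)*0.000000] = 0.000000
  V(1,0) = exp(-r*dt) * [p*0.745992 + (1-p)*0.157768] = 0.418741
  V(1,1) = exp(-r*dt) * [p*0.157768 + (1-p)*0.000000] = 0.070108
  V(0,0) = exp(-r*dt) * [p*0.418741 + (1-p)*0.070108] = 0.224846


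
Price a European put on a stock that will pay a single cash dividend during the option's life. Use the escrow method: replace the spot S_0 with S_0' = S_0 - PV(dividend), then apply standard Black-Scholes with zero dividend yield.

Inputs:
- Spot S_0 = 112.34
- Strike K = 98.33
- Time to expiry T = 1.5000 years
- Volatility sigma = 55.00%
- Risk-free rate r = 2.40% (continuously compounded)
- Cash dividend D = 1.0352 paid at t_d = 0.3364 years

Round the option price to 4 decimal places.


Answer: Price = 19.6898

Derivation:
PV(D) = D * exp(-r * t_d) = 1.0352 * 0.99195890 = 1.02687586
S_0' = S_0 - PV(D) = 112.3400 - 1.02687586 = 111.31312414
d1 = (ln(S_0'/K) + (r + sigma^2/2)*T) / (sigma*sqrt(T)) = 0.57435784
d2 = d1 - sigma*sqrt(T) = -0.09925184
exp(-rT) = 0.96464029
N(-d1) = 0.28286284; N(-d2) = 0.53953084
P = K * exp(-rT) * N(-d2) - S_0' * N(-d1) = 98.3300 * 0.96464029 * 0.53953084 - 111.31312414 * 0.28286284 = 19.6898


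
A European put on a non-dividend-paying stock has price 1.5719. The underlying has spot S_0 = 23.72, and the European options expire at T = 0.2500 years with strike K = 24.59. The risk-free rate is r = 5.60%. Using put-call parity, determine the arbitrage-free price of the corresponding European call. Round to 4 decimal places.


Answer: Call price = 1.0438

Derivation:
Put-call parity: C - P = S_0 * exp(-qT) - K * exp(-rT).
S_0 * exp(-qT) = 23.7200 * 1.00000000 = 23.72000000
K * exp(-rT) = 24.5900 * 0.98609754 = 24.24813861
C = P + S*exp(-qT) - K*exp(-rT)
C = 1.5719 + 23.72000000 - 24.24813861 = 1.0438


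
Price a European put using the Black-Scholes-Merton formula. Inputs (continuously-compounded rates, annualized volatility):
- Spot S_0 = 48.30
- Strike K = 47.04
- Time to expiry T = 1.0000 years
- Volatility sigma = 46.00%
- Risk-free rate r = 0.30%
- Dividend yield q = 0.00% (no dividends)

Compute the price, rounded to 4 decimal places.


Answer: Price = 7.9757

Derivation:
d1 = (ln(S/K) + (r - q + 0.5*sigma^2) * T) / (sigma * sqrt(T)) = 0.29398534
d2 = d1 - sigma * sqrt(T) = -0.16601466
exp(-rT) = 0.99700450; exp(-qT) = 1.00000000
P = K * exp(-rT) * N(-d2) - S_0 * exp(-qT) * N(-d1)
N(-d1) = 0.38438455; N(-d2) = 0.56592729
P = 47.0400 * 0.99700450 * 0.56592729 - 48.3000 * 1.00000000 * 0.38438455 = 7.9757


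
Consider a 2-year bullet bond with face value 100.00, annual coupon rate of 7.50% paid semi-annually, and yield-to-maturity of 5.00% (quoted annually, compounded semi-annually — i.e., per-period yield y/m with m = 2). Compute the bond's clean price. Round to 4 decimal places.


Coupon per period c = face * coupon_rate / m = 3.750000
Periods per year m = 2; per-period yield y/m = 0.025000
Number of cashflows N = 4
Cashflows (t years, CF_t, discount factor 1/(1+y/m)^(m*t), PV):
  t = 0.5000: CF_t = 3.750000, DF = 0.975610, PV = 3.658537
  t = 1.0000: CF_t = 3.750000, DF = 0.951814, PV = 3.569304
  t = 1.5000: CF_t = 3.750000, DF = 0.928599, PV = 3.482248
  t = 2.0000: CF_t = 103.750000, DF = 0.905951, PV = 93.992379
Price P = sum_t PV_t = 104.702468

Answer: Price = 104.7025


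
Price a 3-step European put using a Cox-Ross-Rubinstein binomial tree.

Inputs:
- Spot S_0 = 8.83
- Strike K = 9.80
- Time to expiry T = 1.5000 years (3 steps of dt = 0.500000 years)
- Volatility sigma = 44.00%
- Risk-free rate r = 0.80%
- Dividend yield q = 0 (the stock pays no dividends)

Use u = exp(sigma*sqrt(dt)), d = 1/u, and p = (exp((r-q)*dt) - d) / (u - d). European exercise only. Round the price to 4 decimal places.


Answer: Price = V(0,0) = 2.5437

Derivation:
dt = T/N = 0.500000
u = exp(sigma*sqrt(dt)) = 1.364963; d = 1/u = 0.732621
p = (exp((r-q)*dt) - d) / (u - d) = 0.429178
Discount per step: exp(-r*dt) = 0.996008
Stock lattice S(k, i) with i counting down-moves:
  k=0: S(0,0) = 8.8300
  k=1: S(1,0) = 12.0526; S(1,1) = 6.4690
  k=2: S(2,0) = 16.4514; S(2,1) = 8.8300; S(2,2) = 4.7394
  k=3: S(3,0) = 22.4555; S(3,1) = 12.0526; S(3,2) = 6.4690; S(3,3) = 3.4722
Terminal payoffs V(N, i) = max(K - S_T, 0):
  V(3,0) = 0.000000; V(3,1) = 0.000000; V(3,2) = 3.330958; V(3,3) = 6.327850
Backward induction: V(k, i) = exp(-r*dt) * [p * V(k+1, i) + (1-p) * V(k+1, i+1)].
  V(2,0) = exp(-r*dt) * [p*0.000000 + (1-p)*0.000000] = 0.000000
  V(2,1) = exp(-r*dt) * [p*0.000000 + (1-p)*3.330958] = 1.893794
  V(2,2) = exp(-r*dt) * [p*3.330958 + (1-p)*6.327850] = 5.021523
  V(1,0) = exp(-r*dt) * [p*0.000000 + (1-p)*1.893794] = 1.076704
  V(1,1) = exp(-r*dt) * [p*1.893794 + (1-p)*5.021523] = 3.664483
  V(0,0) = exp(-r*dt) * [p*1.076704 + (1-p)*3.664483] = 2.543670


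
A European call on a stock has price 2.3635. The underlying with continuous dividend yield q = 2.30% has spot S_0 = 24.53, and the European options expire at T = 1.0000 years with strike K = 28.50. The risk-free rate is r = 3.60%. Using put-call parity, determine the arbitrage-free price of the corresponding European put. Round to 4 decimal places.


Put-call parity: C - P = S_0 * exp(-qT) - K * exp(-rT).
S_0 * exp(-qT) = 24.5300 * 0.97726248 = 23.97224873
K * exp(-rT) = 28.5000 * 0.96464029 = 27.49224836
P = C - S*exp(-qT) + K*exp(-rT)
P = 2.3635 - 23.97224873 + 27.49224836 = 5.8835

Answer: Put price = 5.8835


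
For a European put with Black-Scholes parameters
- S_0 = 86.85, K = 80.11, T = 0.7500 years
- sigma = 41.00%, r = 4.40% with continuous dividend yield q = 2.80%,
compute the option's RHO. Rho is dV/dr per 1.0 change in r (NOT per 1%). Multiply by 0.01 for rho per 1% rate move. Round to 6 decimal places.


Answer: Rho = -27.125593

Derivation:
d1 = 0.4388405669; d2 = 0.0837701514
phi(d1) = 0.3623194293; exp(-qT) = 0.9792189646; exp(-rT) = 0.9675385596
N(-d2) = 0.4666195902
Rho = -K*T*exp(-rT)*N(-d2) = -80.1100 * 0.7500 * 0.9675385596 * 0.4666195902 = -27.125593


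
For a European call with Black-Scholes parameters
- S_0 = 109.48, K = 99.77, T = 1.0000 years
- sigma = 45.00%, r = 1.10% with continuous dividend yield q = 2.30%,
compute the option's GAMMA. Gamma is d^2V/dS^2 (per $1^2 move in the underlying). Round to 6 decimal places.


d1 = 0.4047207717; d2 = -0.0452792283
phi(d1) = 0.3675712930; exp(-qT) = 0.9772624838; exp(-rT) = 0.9890602788
Gamma = exp(-qT) * phi(d1) / (S * sigma * sqrt(T)) = 0.9772624838 * 0.3675712930 / (109.4800 * 0.4500 * 1.0000000000) = 0.007291

Answer: Gamma = 0.007291


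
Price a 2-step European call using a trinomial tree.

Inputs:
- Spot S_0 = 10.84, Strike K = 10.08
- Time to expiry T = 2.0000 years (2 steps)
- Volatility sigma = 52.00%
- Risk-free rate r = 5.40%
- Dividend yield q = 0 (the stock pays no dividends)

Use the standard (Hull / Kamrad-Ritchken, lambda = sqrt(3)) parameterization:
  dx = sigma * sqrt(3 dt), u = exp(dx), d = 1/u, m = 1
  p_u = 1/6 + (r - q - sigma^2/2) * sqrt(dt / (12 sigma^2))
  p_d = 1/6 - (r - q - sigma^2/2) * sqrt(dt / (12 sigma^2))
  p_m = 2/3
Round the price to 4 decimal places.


Answer: Price = V(0,0) = 3.4916

Derivation:
dt = T/N = 1.000000; dx = sigma*sqrt(3*dt) = 0.900666
u = exp(dx) = 2.461243; d = 1/u = 0.406299
p_u = 0.121589, p_m = 0.666667, p_d = 0.211744
Discount per step: exp(-r*dt) = 0.947432
Stock lattice S(k, j) with j the centered position index:
  k=0: S(0,+0) = 10.8400
  k=1: S(1,-1) = 4.4043; S(1,+0) = 10.8400; S(1,+1) = 26.6799
  k=2: S(2,-2) = 1.7895; S(2,-1) = 4.4043; S(2,+0) = 10.8400; S(2,+1) = 26.6799; S(2,+2) = 65.6656
Terminal payoffs V(N, j) = max(S_T - K, 0):
  V(2,-2) = 0.000000; V(2,-1) = 0.000000; V(2,+0) = 0.760000; V(2,+1) = 16.599872; V(2,+2) = 55.585642
Backward induction: V(k, j) = exp(-r*dt) * [p_u * V(k+1, j+1) + p_m * V(k+1, j) + p_d * V(k+1, j-1)]
  V(1,-1) = exp(-r*dt) * [p_u*0.760000 + p_m*0.000000 + p_d*0.000000] = 0.087550
  V(1,+0) = exp(-r*dt) * [p_u*16.599872 + p_m*0.760000 + p_d*0.000000] = 2.392292
  V(1,+1) = exp(-r*dt) * [p_u*55.585642 + p_m*16.599872 + p_d*0.760000] = 17.040614
  V(0,+0) = exp(-r*dt) * [p_u*17.040614 + p_m*2.392292 + p_d*0.087550] = 3.491619


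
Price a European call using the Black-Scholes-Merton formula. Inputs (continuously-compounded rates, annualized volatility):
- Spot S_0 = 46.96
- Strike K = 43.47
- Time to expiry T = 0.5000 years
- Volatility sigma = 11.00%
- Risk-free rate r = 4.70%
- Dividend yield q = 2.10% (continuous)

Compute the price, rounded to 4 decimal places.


d1 = (ln(S/K) + (r - q + 0.5*sigma^2) * T) / (sigma * sqrt(T)) = 1.19886908
d2 = d1 - sigma * sqrt(T) = 1.12108734
exp(-rT) = 0.97677397; exp(-qT) = 0.98955493
C = S_0 * exp(-qT) * N(d1) - K * exp(-rT) * N(d2)
N(d1) = 0.88471057; N(d2) = 0.86887466
C = 46.9600 * 0.98955493 * 0.88471057 - 43.4700 * 0.97677397 * 0.86887466 = 4.2193

Answer: Price = 4.2193


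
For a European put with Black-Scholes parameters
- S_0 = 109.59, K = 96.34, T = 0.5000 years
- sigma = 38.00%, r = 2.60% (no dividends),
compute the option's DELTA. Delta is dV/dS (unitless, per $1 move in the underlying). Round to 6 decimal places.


Answer: Delta = -0.253887

Derivation:
d1 = 0.6623079502; d2 = 0.3936073734
phi(d1) = 0.3203745677; exp(-qT) = 1.0000000000; exp(-rT) = 0.9870841350
N(-d1) = 0.2538869414
Delta = -exp(-qT) * N(-d1) = -1.0000000000 * 0.2538869414 = -0.253887


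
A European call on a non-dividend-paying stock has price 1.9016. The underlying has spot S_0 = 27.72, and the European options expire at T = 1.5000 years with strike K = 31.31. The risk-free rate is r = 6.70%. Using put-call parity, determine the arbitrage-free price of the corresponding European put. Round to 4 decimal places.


Put-call parity: C - P = S_0 * exp(-qT) - K * exp(-rT).
S_0 * exp(-qT) = 27.7200 * 1.00000000 = 27.72000000
K * exp(-rT) = 31.3100 * 0.90438511 = 28.31629787
P = C - S*exp(-qT) + K*exp(-rT)
P = 1.9016 - 27.72000000 + 28.31629787 = 2.4979

Answer: Put price = 2.4979


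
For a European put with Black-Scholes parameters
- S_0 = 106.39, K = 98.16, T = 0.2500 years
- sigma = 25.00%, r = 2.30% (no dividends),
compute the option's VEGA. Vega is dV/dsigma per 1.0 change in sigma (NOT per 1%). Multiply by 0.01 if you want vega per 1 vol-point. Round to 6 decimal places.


Answer: Vega = 15.987717

Derivation:
d1 = 0.7526022970; d2 = 0.6276022970
phi(d1) = 0.3005492509; exp(-qT) = 1.0000000000; exp(-rT) = 0.9942664996
Vega = S * exp(-qT) * phi(d1) * sqrt(T) = 106.3900 * 1.0000000000 * 0.3005492509 * 0.5000000000 = 15.987717


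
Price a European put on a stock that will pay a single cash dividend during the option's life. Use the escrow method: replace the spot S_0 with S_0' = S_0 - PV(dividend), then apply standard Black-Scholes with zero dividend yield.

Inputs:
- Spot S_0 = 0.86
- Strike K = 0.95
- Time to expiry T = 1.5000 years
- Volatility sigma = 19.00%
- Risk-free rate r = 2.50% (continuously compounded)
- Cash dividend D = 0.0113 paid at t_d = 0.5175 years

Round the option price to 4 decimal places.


PV(D) = D * exp(-r * t_d) = 0.0113 * 0.98714583 = 0.01115475
S_0' = S_0 - PV(D) = 0.8600 - 0.01115475 = 0.84884525
d1 = (ln(S_0'/K) + (r + sigma^2/2)*T) / (sigma*sqrt(T)) = -0.20631616
d2 = d1 - sigma*sqrt(T) = -0.43901769
exp(-rT) = 0.96319442
N(-d1) = 0.58172802; N(-d2) = 0.66967564
P = K * exp(-rT) * N(-d2) - S_0' * N(-d1) = 0.9500 * 0.96319442 * 0.66967564 - 0.84884525 * 0.58172802 = 0.1190

Answer: Price = 0.1190


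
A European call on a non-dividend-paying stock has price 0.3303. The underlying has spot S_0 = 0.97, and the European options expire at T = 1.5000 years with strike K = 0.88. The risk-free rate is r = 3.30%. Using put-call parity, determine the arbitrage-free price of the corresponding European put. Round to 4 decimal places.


Put-call parity: C - P = S_0 * exp(-qT) - K * exp(-rT).
S_0 * exp(-qT) = 0.9700 * 1.00000000 = 0.97000000
K * exp(-rT) = 0.8800 * 0.95170516 = 0.83750054
P = C - S*exp(-qT) + K*exp(-rT)
P = 0.3303 - 0.97000000 + 0.83750054 = 0.1978

Answer: Put price = 0.1978


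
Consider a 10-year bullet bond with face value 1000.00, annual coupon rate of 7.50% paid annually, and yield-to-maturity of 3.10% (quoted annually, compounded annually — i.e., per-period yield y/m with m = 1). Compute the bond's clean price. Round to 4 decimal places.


Coupon per period c = face * coupon_rate / m = 75.000000
Periods per year m = 1; per-period yield y/m = 0.031000
Number of cashflows N = 10
Cashflows (t years, CF_t, discount factor 1/(1+y/m)^(m*t), PV):
  t = 1.0000: CF_t = 75.000000, DF = 0.969932, PV = 72.744908
  t = 2.0000: CF_t = 75.000000, DF = 0.940768, PV = 70.557622
  t = 3.0000: CF_t = 75.000000, DF = 0.912481, PV = 68.436102
  t = 4.0000: CF_t = 75.000000, DF = 0.885045, PV = 66.378373
  t = 5.0000: CF_t = 75.000000, DF = 0.858434, PV = 64.382515
  t = 6.0000: CF_t = 75.000000, DF = 0.832622, PV = 62.446668
  t = 7.0000: CF_t = 75.000000, DF = 0.807587, PV = 60.569028
  t = 8.0000: CF_t = 75.000000, DF = 0.783305, PV = 58.747845
  t = 9.0000: CF_t = 75.000000, DF = 0.759752, PV = 56.981421
  t = 10.0000: CF_t = 1075.000000, DF = 0.736908, PV = 792.176238
Price P = sum_t PV_t = 1373.420721

Answer: Price = 1373.4207


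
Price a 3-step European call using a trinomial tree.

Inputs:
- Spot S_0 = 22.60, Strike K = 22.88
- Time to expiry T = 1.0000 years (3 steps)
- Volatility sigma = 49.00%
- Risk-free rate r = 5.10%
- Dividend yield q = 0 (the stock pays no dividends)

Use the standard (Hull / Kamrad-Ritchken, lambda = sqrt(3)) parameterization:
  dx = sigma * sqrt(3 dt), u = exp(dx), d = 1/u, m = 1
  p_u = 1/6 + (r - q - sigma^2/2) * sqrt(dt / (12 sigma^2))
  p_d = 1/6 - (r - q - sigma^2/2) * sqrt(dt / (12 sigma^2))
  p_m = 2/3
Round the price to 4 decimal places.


Answer: Price = V(0,0) = 4.3625

Derivation:
dt = T/N = 0.333333; dx = sigma*sqrt(3*dt) = 0.490000
u = exp(dx) = 1.632316; d = 1/u = 0.612626
p_u = 0.143180, p_m = 0.666667, p_d = 0.190153
Discount per step: exp(-r*dt) = 0.983144
Stock lattice S(k, j) with j the centered position index:
  k=0: S(0,+0) = 22.6000
  k=1: S(1,-1) = 13.8454; S(1,+0) = 22.6000; S(1,+1) = 36.8903
  k=2: S(2,-2) = 8.4820; S(2,-1) = 13.8454; S(2,+0) = 22.6000; S(2,+1) = 36.8903; S(2,+2) = 60.2167
  k=3: S(3,-3) = 5.1963; S(3,-2) = 8.4820; S(3,-1) = 13.8454; S(3,+0) = 22.6000; S(3,+1) = 36.8903; S(3,+2) = 60.2167; S(3,+3) = 98.2927
Terminal payoffs V(N, j) = max(S_T - K, 0):
  V(3,-3) = 0.000000; V(3,-2) = 0.000000; V(3,-1) = 0.000000; V(3,+0) = 0.000000; V(3,+1) = 14.010347; V(3,+2) = 37.336711; V(3,+3) = 75.412714
Backward induction: V(k, j) = exp(-r*dt) * [p_u * V(k+1, j+1) + p_m * V(k+1, j) + p_d * V(k+1, j-1)]
  V(2,-2) = exp(-r*dt) * [p_u*0.000000 + p_m*0.000000 + p_d*0.000000] = 0.000000
  V(2,-1) = exp(-r*dt) * [p_u*0.000000 + p_m*0.000000 + p_d*0.000000] = 0.000000
  V(2,+0) = exp(-r*dt) * [p_u*14.010347 + p_m*0.000000 + p_d*0.000000] = 1.972191
  V(2,+1) = exp(-r*dt) * [p_u*37.336711 + p_m*14.010347 + p_d*0.000000] = 14.438558
  V(2,+2) = exp(-r*dt) * [p_u*75.412714 + p_m*37.336711 + p_d*14.010347] = 37.706376
  V(1,-1) = exp(-r*dt) * [p_u*1.972191 + p_m*0.000000 + p_d*0.000000] = 0.277619
  V(1,+0) = exp(-r*dt) * [p_u*14.438558 + p_m*1.972191 + p_d*0.000000] = 3.325101
  V(1,+1) = exp(-r*dt) * [p_u*37.706376 + p_m*14.438558 + p_d*1.972191] = 15.139953
  V(0,+0) = exp(-r*dt) * [p_u*15.139953 + p_m*3.325101 + p_d*0.277619] = 4.362471
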